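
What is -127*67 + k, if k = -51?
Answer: -8560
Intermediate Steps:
-127*67 + k = -127*67 - 51 = -8509 - 51 = -8560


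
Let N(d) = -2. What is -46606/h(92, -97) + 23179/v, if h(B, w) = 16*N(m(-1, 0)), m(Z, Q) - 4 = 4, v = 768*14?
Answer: 15682795/10752 ≈ 1458.6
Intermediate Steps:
v = 10752
m(Z, Q) = 8 (m(Z, Q) = 4 + 4 = 8)
h(B, w) = -32 (h(B, w) = 16*(-2) = -32)
-46606/h(92, -97) + 23179/v = -46606/(-32) + 23179/10752 = -46606*(-1/32) + 23179*(1/10752) = 23303/16 + 23179/10752 = 15682795/10752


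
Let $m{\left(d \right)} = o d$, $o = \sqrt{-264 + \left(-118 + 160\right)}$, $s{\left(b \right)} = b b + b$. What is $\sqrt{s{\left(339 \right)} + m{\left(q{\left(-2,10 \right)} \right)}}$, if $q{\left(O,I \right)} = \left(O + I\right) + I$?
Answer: $\sqrt{115260 + 18 i \sqrt{222}} \approx 339.5 + 0.395 i$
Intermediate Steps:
$q{\left(O,I \right)} = O + 2 I$ ($q{\left(O,I \right)} = \left(I + O\right) + I = O + 2 I$)
$s{\left(b \right)} = b + b^{2}$ ($s{\left(b \right)} = b^{2} + b = b + b^{2}$)
$o = i \sqrt{222}$ ($o = \sqrt{-264 + 42} = \sqrt{-222} = i \sqrt{222} \approx 14.9 i$)
$m{\left(d \right)} = i d \sqrt{222}$ ($m{\left(d \right)} = i \sqrt{222} d = i d \sqrt{222}$)
$\sqrt{s{\left(339 \right)} + m{\left(q{\left(-2,10 \right)} \right)}} = \sqrt{339 \left(1 + 339\right) + i \left(-2 + 2 \cdot 10\right) \sqrt{222}} = \sqrt{339 \cdot 340 + i \left(-2 + 20\right) \sqrt{222}} = \sqrt{115260 + i 18 \sqrt{222}} = \sqrt{115260 + 18 i \sqrt{222}}$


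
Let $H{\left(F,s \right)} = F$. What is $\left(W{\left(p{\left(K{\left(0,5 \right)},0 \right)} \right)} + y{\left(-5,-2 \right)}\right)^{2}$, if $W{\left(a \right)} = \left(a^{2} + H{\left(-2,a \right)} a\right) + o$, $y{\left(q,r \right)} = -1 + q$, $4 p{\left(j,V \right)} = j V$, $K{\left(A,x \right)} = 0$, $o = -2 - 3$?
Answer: $121$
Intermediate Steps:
$o = -5$
$p{\left(j,V \right)} = \frac{V j}{4}$ ($p{\left(j,V \right)} = \frac{j V}{4} = \frac{V j}{4}$)
$W{\left(a \right)} = -5 + a^{2} - 2 a$ ($W{\left(a \right)} = \left(a^{2} - 2 a\right) - 5 = -5 + a^{2} - 2 a$)
$\left(W{\left(p{\left(K{\left(0,5 \right)},0 \right)} \right)} + y{\left(-5,-2 \right)}\right)^{2} = \left(\left(-5 + \left(\frac{1}{4} \cdot 0 \cdot 0\right)^{2} - 2 \cdot \frac{1}{4} \cdot 0 \cdot 0\right) - 6\right)^{2} = \left(\left(-5 + 0^{2} - 0\right) - 6\right)^{2} = \left(\left(-5 + 0 + 0\right) - 6\right)^{2} = \left(-5 - 6\right)^{2} = \left(-11\right)^{2} = 121$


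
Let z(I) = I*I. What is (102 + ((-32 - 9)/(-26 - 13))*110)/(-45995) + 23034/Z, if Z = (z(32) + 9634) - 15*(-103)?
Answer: 41214925306/21889802415 ≈ 1.8828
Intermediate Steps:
z(I) = I**2
Z = 12203 (Z = (32**2 + 9634) - 15*(-103) = (1024 + 9634) + 1545 = 10658 + 1545 = 12203)
(102 + ((-32 - 9)/(-26 - 13))*110)/(-45995) + 23034/Z = (102 + ((-32 - 9)/(-26 - 13))*110)/(-45995) + 23034/12203 = (102 - 41/(-39)*110)*(-1/45995) + 23034*(1/12203) = (102 - 41*(-1/39)*110)*(-1/45995) + 23034/12203 = (102 + (41/39)*110)*(-1/45995) + 23034/12203 = (102 + 4510/39)*(-1/45995) + 23034/12203 = (8488/39)*(-1/45995) + 23034/12203 = -8488/1793805 + 23034/12203 = 41214925306/21889802415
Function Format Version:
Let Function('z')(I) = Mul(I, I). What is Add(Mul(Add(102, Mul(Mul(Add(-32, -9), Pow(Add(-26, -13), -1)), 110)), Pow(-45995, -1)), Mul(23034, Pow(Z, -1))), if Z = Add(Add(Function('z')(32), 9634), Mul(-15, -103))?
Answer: Rational(41214925306, 21889802415) ≈ 1.8828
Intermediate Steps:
Function('z')(I) = Pow(I, 2)
Z = 12203 (Z = Add(Add(Pow(32, 2), 9634), Mul(-15, -103)) = Add(Add(1024, 9634), 1545) = Add(10658, 1545) = 12203)
Add(Mul(Add(102, Mul(Mul(Add(-32, -9), Pow(Add(-26, -13), -1)), 110)), Pow(-45995, -1)), Mul(23034, Pow(Z, -1))) = Add(Mul(Add(102, Mul(Mul(Add(-32, -9), Pow(Add(-26, -13), -1)), 110)), Pow(-45995, -1)), Mul(23034, Pow(12203, -1))) = Add(Mul(Add(102, Mul(Mul(-41, Pow(-39, -1)), 110)), Rational(-1, 45995)), Mul(23034, Rational(1, 12203))) = Add(Mul(Add(102, Mul(Mul(-41, Rational(-1, 39)), 110)), Rational(-1, 45995)), Rational(23034, 12203)) = Add(Mul(Add(102, Mul(Rational(41, 39), 110)), Rational(-1, 45995)), Rational(23034, 12203)) = Add(Mul(Add(102, Rational(4510, 39)), Rational(-1, 45995)), Rational(23034, 12203)) = Add(Mul(Rational(8488, 39), Rational(-1, 45995)), Rational(23034, 12203)) = Add(Rational(-8488, 1793805), Rational(23034, 12203)) = Rational(41214925306, 21889802415)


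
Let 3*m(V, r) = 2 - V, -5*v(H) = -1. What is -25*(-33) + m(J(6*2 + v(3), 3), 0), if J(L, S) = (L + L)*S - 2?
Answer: 12029/15 ≈ 801.93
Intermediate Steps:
v(H) = ⅕ (v(H) = -⅕*(-1) = ⅕)
J(L, S) = -2 + 2*L*S (J(L, S) = (2*L)*S - 2 = 2*L*S - 2 = -2 + 2*L*S)
m(V, r) = ⅔ - V/3 (m(V, r) = (2 - V)/3 = ⅔ - V/3)
-25*(-33) + m(J(6*2 + v(3), 3), 0) = -25*(-33) + (⅔ - (-2 + 2*(6*2 + ⅕)*3)/3) = 825 + (⅔ - (-2 + 2*(12 + ⅕)*3)/3) = 825 + (⅔ - (-2 + 2*(61/5)*3)/3) = 825 + (⅔ - (-2 + 366/5)/3) = 825 + (⅔ - ⅓*356/5) = 825 + (⅔ - 356/15) = 825 - 346/15 = 12029/15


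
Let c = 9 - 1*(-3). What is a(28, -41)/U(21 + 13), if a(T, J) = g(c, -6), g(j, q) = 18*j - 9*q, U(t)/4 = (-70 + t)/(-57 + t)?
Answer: 345/8 ≈ 43.125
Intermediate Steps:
c = 12 (c = 9 + 3 = 12)
U(t) = 4*(-70 + t)/(-57 + t) (U(t) = 4*((-70 + t)/(-57 + t)) = 4*(-70 + t)/(-57 + t))
g(j, q) = -9*q + 18*j
a(T, J) = 270 (a(T, J) = -9*(-6) + 18*12 = 54 + 216 = 270)
a(28, -41)/U(21 + 13) = 270/((4*(-70 + (21 + 13))/(-57 + (21 + 13)))) = 270/((4*(-70 + 34)/(-57 + 34))) = 270/((4*(-36)/(-23))) = 270/((4*(-1/23)*(-36))) = 270/(144/23) = 270*(23/144) = 345/8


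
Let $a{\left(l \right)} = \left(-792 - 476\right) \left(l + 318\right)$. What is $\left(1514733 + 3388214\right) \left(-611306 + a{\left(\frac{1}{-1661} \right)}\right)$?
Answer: $- \frac{8262118090933714}{1661} \approx -4.9742 \cdot 10^{12}$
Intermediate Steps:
$a{\left(l \right)} = -403224 - 1268 l$ ($a{\left(l \right)} = - 1268 \left(318 + l\right) = -403224 - 1268 l$)
$\left(1514733 + 3388214\right) \left(-611306 + a{\left(\frac{1}{-1661} \right)}\right) = \left(1514733 + 3388214\right) \left(-611306 - \left(403224 + \frac{1268}{-1661}\right)\right) = 4902947 \left(-611306 - \frac{669753796}{1661}\right) = 4902947 \left(- \frac{1685133062}{1661}\right) = - \frac{8262118090933714}{1661}$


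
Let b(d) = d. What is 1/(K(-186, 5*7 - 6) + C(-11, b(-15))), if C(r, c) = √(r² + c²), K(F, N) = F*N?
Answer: -2697/14547445 - √346/29094890 ≈ -0.00018603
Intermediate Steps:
C(r, c) = √(c² + r²)
1/(K(-186, 5*7 - 6) + C(-11, b(-15))) = 1/(-186*(5*7 - 6) + √((-15)² + (-11)²)) = 1/(-186*(35 - 6) + √(225 + 121)) = 1/(-186*29 + √346) = 1/(-5394 + √346)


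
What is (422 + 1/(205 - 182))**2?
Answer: 94225849/529 ≈ 1.7812e+5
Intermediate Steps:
(422 + 1/(205 - 182))**2 = (422 + 1/23)**2 = (9707/23)**2 = 94225849/529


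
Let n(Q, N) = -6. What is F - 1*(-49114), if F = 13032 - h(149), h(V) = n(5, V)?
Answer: 62152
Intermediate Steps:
h(V) = -6
F = 13038 (F = 13032 - 1*(-6) = 13032 + 6 = 13038)
F - 1*(-49114) = 13038 - 1*(-49114) = 13038 + 49114 = 62152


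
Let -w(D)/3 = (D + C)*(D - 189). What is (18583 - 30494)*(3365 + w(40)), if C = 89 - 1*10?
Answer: -673662338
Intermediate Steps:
C = 79 (C = 89 - 10 = 79)
w(D) = -3*(-189 + D)*(79 + D) (w(D) = -3*(D + 79)*(D - 189) = -3*(79 + D)*(-189 + D) = -3*(-189 + D)*(79 + D))
(18583 - 30494)*(3365 + w(40)) = (18583 - 30494)*(3365 + (44793 - 3*40**2 + 330*40)) = -11911*(3365 + (44793 - 3*1600 + 13200)) = -11911*(3365 + (44793 - 4800 + 13200)) = -11911*(3365 + 53193) = -11911*56558 = -673662338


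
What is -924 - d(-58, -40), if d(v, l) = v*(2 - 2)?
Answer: -924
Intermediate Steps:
d(v, l) = 0 (d(v, l) = v*0 = 0)
-924 - d(-58, -40) = -924 - 1*0 = -924 + 0 = -924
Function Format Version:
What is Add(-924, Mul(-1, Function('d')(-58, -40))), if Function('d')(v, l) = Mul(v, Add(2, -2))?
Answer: -924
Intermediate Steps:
Function('d')(v, l) = 0 (Function('d')(v, l) = Mul(v, 0) = 0)
Add(-924, Mul(-1, Function('d')(-58, -40))) = Add(-924, Mul(-1, 0)) = Add(-924, 0) = -924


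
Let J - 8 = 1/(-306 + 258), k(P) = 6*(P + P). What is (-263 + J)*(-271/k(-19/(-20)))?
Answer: 16586555/2736 ≈ 6062.3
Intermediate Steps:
k(P) = 12*P (k(P) = 6*(2*P) = 12*P)
J = 383/48 (J = 8 + 1/(-306 + 258) = 8 + 1/(-48) = 8 - 1/48 = 383/48 ≈ 7.9792)
(-263 + J)*(-271/k(-19/(-20))) = (-263 + 383/48)*(-271/(12*(-19/(-20)))) = -(-3317311)/(48*(12*(-19*(-1/20)))) = -(-3317311)/(48*(12*(19/20))) = -(-3317311)/(48*57/5) = -(-3317311)*5/(48*57) = -12241/48*(-1355/57) = 16586555/2736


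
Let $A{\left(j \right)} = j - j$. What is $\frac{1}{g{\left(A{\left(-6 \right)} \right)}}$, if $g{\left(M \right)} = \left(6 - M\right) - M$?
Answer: $\frac{1}{6} \approx 0.16667$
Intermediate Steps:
$A{\left(j \right)} = 0$
$g{\left(M \right)} = 6 - 2 M$
$\frac{1}{g{\left(A{\left(-6 \right)} \right)}} = \frac{1}{6 - 0} = \frac{1}{6 + 0} = \frac{1}{6}$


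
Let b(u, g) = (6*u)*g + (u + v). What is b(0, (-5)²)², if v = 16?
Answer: 256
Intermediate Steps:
b(u, g) = 16 + u + 6*g*u (b(u, g) = (6*u)*g + (u + 16) = 6*g*u + (16 + u) = 16 + u + 6*g*u)
b(0, (-5)²)² = (16 + 0 + 6*(-5)²*0)² = (16 + 0 + 6*25*0)² = (16 + 0 + 0)² = 16² = 256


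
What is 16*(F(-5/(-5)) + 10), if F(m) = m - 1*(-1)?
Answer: 192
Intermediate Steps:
F(m) = 1 + m (F(m) = m + 1 = 1 + m)
16*(F(-5/(-5)) + 10) = 16*((1 - 5/(-5)) + 10) = 16*((1 - 5*(-1/5)) + 10) = 16*((1 + 1) + 10) = 16*(2 + 10) = 16*12 = 192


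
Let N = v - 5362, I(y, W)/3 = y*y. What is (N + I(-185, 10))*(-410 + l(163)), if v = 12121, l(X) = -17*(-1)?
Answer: -43007562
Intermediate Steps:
l(X) = 17
I(y, W) = 3*y² (I(y, W) = 3*(y*y) = 3*y²)
N = 6759 (N = 12121 - 5362 = 6759)
(N + I(-185, 10))*(-410 + l(163)) = (6759 + 3*(-185)²)*(-410 + 17) = (6759 + 3*34225)*(-393) = (6759 + 102675)*(-393) = 109434*(-393) = -43007562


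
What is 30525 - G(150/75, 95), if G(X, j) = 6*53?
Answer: 30207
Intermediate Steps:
G(X, j) = 318
30525 - G(150/75, 95) = 30525 - 1*318 = 30525 - 318 = 30207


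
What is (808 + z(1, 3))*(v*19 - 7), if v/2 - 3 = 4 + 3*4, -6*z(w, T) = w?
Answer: 3465605/6 ≈ 5.7760e+5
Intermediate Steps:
z(w, T) = -w/6
v = 38 (v = 6 + 2*(4 + 3*4) = 6 + 2*(4 + 12) = 6 + 2*16 = 6 + 32 = 38)
(808 + z(1, 3))*(v*19 - 7) = (808 - ⅙*1)*(38*19 - 7) = (808 - ⅙)*(722 - 7) = (4847/6)*715 = 3465605/6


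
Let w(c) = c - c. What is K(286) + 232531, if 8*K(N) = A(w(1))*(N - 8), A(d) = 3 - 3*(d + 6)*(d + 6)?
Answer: 915529/4 ≈ 2.2888e+5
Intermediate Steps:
w(c) = 0
A(d) = 3 - 3*(6 + d)² (A(d) = 3 - 3*(6 + d)*(6 + d) = 3 - 3*(6 + d)²)
K(N) = 105 - 105*N/8 (K(N) = ((3 - 3*(6 + 0)²)*(N - 8))/8 = ((3 - 3*6²)*(-8 + N))/8 = ((3 - 3*36)*(-8 + N))/8 = ((3 - 108)*(-8 + N))/8 = (-105*(-8 + N))/8 = (840 - 105*N)/8 = 105 - 105*N/8)
K(286) + 232531 = (105 - 105/8*286) + 232531 = (105 - 15015/4) + 232531 = -14595/4 + 232531 = 915529/4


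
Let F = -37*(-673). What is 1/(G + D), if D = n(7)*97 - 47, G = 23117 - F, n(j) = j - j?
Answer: -1/1831 ≈ -0.00054615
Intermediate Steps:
n(j) = 0
F = 24901
G = -1784 (G = 23117 - 1*24901 = 23117 - 24901 = -1784)
D = -47 (D = 0*97 - 47 = 0 - 47 = -47)
1/(G + D) = 1/(-1784 - 47) = 1/(-1831) = -1/1831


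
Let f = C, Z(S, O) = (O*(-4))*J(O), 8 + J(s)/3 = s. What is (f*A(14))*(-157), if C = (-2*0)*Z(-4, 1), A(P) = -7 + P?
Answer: 0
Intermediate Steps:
J(s) = -24 + 3*s
Z(S, O) = -4*O*(-24 + 3*O) (Z(S, O) = (O*(-4))*(-24 + 3*O) = (-4*O)*(-24 + 3*O) = -4*O*(-24 + 3*O))
C = 0 (C = (-2*0)*(12*1*(8 - 1*1)) = 0*(12*1*(8 - 1)) = 0*(12*1*7) = 0*84 = 0)
f = 0
(f*A(14))*(-157) = (0*(-7 + 14))*(-157) = (0*7)*(-157) = 0*(-157) = 0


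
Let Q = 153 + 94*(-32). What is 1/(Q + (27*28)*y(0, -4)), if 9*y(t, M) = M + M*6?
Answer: -1/5207 ≈ -0.00019205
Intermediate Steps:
Q = -2855 (Q = 153 - 3008 = -2855)
y(t, M) = 7*M/9 (y(t, M) = (M + M*6)/9 = (M + 6*M)/9 = (7*M)/9 = 7*M/9)
1/(Q + (27*28)*y(0, -4)) = 1/(-2855 + (27*28)*((7/9)*(-4))) = 1/(-2855 + 756*(-28/9)) = 1/(-2855 - 2352) = 1/(-5207) = -1/5207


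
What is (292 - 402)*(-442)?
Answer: 48620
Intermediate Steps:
(292 - 402)*(-442) = -110*(-442) = 48620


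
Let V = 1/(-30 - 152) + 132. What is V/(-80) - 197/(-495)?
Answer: -1804613/1441440 ≈ -1.2520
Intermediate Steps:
V = 24023/182 (V = 1/(-182) + 132 = -1/182 + 132 = 24023/182 ≈ 131.99)
V/(-80) - 197/(-495) = (24023/182)/(-80) - 197/(-495) = (24023/182)*(-1/80) - 197*(-1/495) = -24023/14560 + 197/495 = -1804613/1441440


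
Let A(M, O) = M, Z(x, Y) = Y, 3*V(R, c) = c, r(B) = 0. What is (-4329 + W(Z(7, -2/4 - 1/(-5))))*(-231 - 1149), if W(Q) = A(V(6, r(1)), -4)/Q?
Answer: 5974020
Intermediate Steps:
V(R, c) = c/3
W(Q) = 0 (W(Q) = ((1/3)*0)/Q = 0/Q = 0)
(-4329 + W(Z(7, -2/4 - 1/(-5))))*(-231 - 1149) = (-4329 + 0)*(-231 - 1149) = -4329*(-1380) = 5974020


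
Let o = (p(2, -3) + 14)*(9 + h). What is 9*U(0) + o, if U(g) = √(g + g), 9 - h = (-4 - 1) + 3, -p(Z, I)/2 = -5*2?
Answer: 680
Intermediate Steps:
p(Z, I) = 20 (p(Z, I) = -(-10)*2 = -2*(-10) = 20)
h = 11 (h = 9 - ((-4 - 1) + 3) = 9 - (-5 + 3) = 9 - 1*(-2) = 9 + 2 = 11)
U(g) = √2*√g (U(g) = √(2*g) = √2*√g)
o = 680 (o = (20 + 14)*(9 + 11) = 34*20 = 680)
9*U(0) + o = 9*(√2*√0) + 680 = 9*(√2*0) + 680 = 9*0 + 680 = 0 + 680 = 680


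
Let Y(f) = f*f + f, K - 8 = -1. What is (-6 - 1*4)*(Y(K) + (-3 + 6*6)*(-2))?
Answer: 100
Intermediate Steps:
K = 7 (K = 8 - 1 = 7)
Y(f) = f + f² (Y(f) = f² + f = f + f²)
(-6 - 1*4)*(Y(K) + (-3 + 6*6)*(-2)) = (-6 - 1*4)*(7*(1 + 7) + (-3 + 6*6)*(-2)) = (-6 - 4)*(7*8 + (-3 + 36)*(-2)) = -10*(56 + 33*(-2)) = -10*(56 - 66) = -10*(-10) = 100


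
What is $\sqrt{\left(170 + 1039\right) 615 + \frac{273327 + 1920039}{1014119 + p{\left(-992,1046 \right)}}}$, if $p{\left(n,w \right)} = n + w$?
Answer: $\frac{\sqrt{764762824359375333}}{1014173} \approx 862.29$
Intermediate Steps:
$\sqrt{\left(170 + 1039\right) 615 + \frac{273327 + 1920039}{1014119 + p{\left(-992,1046 \right)}}} = \sqrt{\left(170 + 1039\right) 615 + \frac{273327 + 1920039}{1014119 + \left(-992 + 1046\right)}} = \sqrt{1209 \cdot 615 + \frac{2193366}{1014119 + 54}} = \sqrt{743535 + \frac{2193366}{1014173}} = \sqrt{\frac{754075314921}{1014173}} = \frac{\sqrt{764762824359375333}}{1014173}$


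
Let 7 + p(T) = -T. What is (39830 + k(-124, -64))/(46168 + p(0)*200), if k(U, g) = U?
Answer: 19853/22384 ≈ 0.88693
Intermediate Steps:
p(T) = -7 - T
(39830 + k(-124, -64))/(46168 + p(0)*200) = (39830 - 124)/(46168 + (-7 - 1*0)*200) = 39706/(46168 + (-7 + 0)*200) = 39706/(46168 - 7*200) = 39706/(46168 - 1400) = 39706/44768 = 39706*(1/44768) = 19853/22384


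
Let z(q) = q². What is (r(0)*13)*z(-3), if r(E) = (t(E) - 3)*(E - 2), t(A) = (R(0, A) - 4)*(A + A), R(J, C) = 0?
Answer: 702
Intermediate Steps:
t(A) = -8*A (t(A) = (0 - 4)*(A + A) = -8*A)
r(E) = (-3 - 8*E)*(-2 + E) (r(E) = (-8*E - 3)*(E - 2) = (-3 - 8*E)*(-2 + E))
(r(0)*13)*z(-3) = ((6 - 8*0² + 13*0)*13)*(-3)² = ((6 - 8*0 + 0)*13)*9 = ((6 + 0 + 0)*13)*9 = (6*13)*9 = 78*9 = 702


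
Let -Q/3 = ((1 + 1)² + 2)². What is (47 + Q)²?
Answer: 3721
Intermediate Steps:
Q = -108 (Q = -3*((1 + 1)² + 2)² = -3*(2² + 2)² = -3*(4 + 2)² = -3*6² = -3*36 = -108)
(47 + Q)² = (47 - 108)² = (-61)² = 3721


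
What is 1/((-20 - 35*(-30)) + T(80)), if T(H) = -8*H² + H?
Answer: -1/50090 ≈ -1.9964e-5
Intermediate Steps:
T(H) = H - 8*H²
1/((-20 - 35*(-30)) + T(80)) = 1/((-20 - 35*(-30)) + 80*(1 - 8*80)) = 1/((-20 + 1050) + 80*(1 - 640)) = 1/(1030 + 80*(-639)) = 1/(1030 - 51120) = 1/(-50090) = -1/50090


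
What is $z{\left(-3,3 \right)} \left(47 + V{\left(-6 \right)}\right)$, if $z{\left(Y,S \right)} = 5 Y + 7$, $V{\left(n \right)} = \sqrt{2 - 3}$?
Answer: $-376 - 8 i \approx -376.0 - 8.0 i$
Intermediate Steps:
$V{\left(n \right)} = i$ ($V{\left(n \right)} = \sqrt{-1} = i$)
$z{\left(Y,S \right)} = 7 + 5 Y$
$z{\left(-3,3 \right)} \left(47 + V{\left(-6 \right)}\right) = \left(7 + 5 \left(-3\right)\right) \left(47 + i\right) = \left(7 - 15\right) \left(47 + i\right) = - 8 \left(47 + i\right) = -376 - 8 i$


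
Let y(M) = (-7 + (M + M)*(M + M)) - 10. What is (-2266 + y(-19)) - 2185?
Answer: -3024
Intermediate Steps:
y(M) = -17 + 4*M² (y(M) = (-7 + (2*M)*(2*M)) - 10 = (-7 + 4*M²) - 10 = -17 + 4*M²)
(-2266 + y(-19)) - 2185 = (-2266 + (-17 + 4*(-19)²)) - 2185 = (-2266 + (-17 + 4*361)) - 2185 = (-2266 + (-17 + 1444)) - 2185 = (-2266 + 1427) - 2185 = -839 - 2185 = -3024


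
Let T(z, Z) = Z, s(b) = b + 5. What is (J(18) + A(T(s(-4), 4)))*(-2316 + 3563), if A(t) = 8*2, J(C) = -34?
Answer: -22446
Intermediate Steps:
s(b) = 5 + b
A(t) = 16
(J(18) + A(T(s(-4), 4)))*(-2316 + 3563) = (-34 + 16)*(-2316 + 3563) = -18*1247 = -22446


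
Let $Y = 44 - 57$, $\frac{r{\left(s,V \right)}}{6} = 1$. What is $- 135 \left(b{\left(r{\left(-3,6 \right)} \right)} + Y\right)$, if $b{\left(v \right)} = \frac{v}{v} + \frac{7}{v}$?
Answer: $\frac{2925}{2} \approx 1462.5$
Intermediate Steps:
$r{\left(s,V \right)} = 6$ ($r{\left(s,V \right)} = 6 \cdot 1 = 6$)
$Y = -13$ ($Y = 44 - 57 = -13$)
$b{\left(v \right)} = 1 + \frac{7}{v}$
$- 135 \left(b{\left(r{\left(-3,6 \right)} \right)} + Y\right) = - 135 \left(\frac{7 + 6}{6} - 13\right) = - 135 \left(\frac{1}{6} \cdot 13 - 13\right) = - 135 \left(\frac{13}{6} - 13\right) = \left(-135\right) \left(- \frac{65}{6}\right) = \frac{2925}{2}$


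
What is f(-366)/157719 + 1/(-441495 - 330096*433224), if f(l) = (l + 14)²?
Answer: 13805868532159139/17573668154635032 ≈ 0.78560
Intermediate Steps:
f(l) = (14 + l)²
f(-366)/157719 + 1/(-441495 - 330096*433224) = (14 - 366)²/157719 + 1/(-441495 - 330096*433224) = (-352)²*(1/157719) + (1/433224)/(-771591) = 123904*(1/157719) - 1/771591*1/433224 = 123904/157719 - 1/334271739384 = 13805868532159139/17573668154635032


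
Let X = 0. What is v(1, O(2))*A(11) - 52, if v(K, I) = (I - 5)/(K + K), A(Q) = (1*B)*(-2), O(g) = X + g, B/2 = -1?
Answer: -58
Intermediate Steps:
B = -2 (B = 2*(-1) = -2)
O(g) = g (O(g) = 0 + g = g)
A(Q) = 4 (A(Q) = (1*(-2))*(-2) = -2*(-2) = 4)
v(K, I) = (-5 + I)/(2*K) (v(K, I) = (-5 + I)/((2*K)) = (-5 + I)*(1/(2*K)) = (-5 + I)/(2*K))
v(1, O(2))*A(11) - 52 = ((½)*(-5 + 2)/1)*4 - 52 = ((½)*1*(-3))*4 - 52 = -3/2*4 - 52 = -6 - 52 = -58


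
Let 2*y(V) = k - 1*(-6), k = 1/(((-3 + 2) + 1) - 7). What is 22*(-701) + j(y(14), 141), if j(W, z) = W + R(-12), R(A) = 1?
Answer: -215853/14 ≈ -15418.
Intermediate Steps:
k = -⅐ (k = 1/((-1 + 1) - 7) = 1/(0 - 7) = 1/(-7) = -⅐ ≈ -0.14286)
y(V) = 41/14 (y(V) = (-⅐ - 1*(-6))/2 = (-⅐ + 6)/2 = (½)*(41/7) = 41/14)
j(W, z) = 1 + W (j(W, z) = W + 1 = 1 + W)
22*(-701) + j(y(14), 141) = 22*(-701) + (1 + 41/14) = -15422 + 55/14 = -215853/14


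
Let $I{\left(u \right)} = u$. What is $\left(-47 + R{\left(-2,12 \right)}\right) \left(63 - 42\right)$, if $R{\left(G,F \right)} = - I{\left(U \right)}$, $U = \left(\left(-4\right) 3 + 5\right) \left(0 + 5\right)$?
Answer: $-252$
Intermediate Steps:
$U = -35$ ($U = \left(-12 + 5\right) 5 = \left(-7\right) 5 = -35$)
$R{\left(G,F \right)} = 35$ ($R{\left(G,F \right)} = \left(-1\right) \left(-35\right) = 35$)
$\left(-47 + R{\left(-2,12 \right)}\right) \left(63 - 42\right) = \left(-47 + 35\right) \left(63 - 42\right) = - 12 \left(63 - 42\right) = \left(-12\right) 21 = -252$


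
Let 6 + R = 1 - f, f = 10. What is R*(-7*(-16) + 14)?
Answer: -1890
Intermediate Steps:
R = -15 (R = -6 + (1 - 1*10) = -6 + (1 - 10) = -6 - 9 = -15)
R*(-7*(-16) + 14) = -15*(-7*(-16) + 14) = -15*(112 + 14) = -15*126 = -1890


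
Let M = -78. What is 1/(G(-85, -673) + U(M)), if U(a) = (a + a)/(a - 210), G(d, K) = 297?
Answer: 24/7141 ≈ 0.0033609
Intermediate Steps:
U(a) = 2*a/(-210 + a) (U(a) = (2*a)/(-210 + a) = 2*a/(-210 + a))
1/(G(-85, -673) + U(M)) = 1/(297 + 2*(-78)/(-210 - 78)) = 1/(297 + 2*(-78)/(-288)) = 1/(297 + 2*(-78)*(-1/288)) = 1/(297 + 13/24) = 1/(7141/24) = 24/7141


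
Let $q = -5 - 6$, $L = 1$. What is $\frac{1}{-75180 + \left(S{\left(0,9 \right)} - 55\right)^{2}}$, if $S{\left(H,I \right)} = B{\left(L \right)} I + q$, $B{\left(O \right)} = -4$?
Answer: $- \frac{1}{64776} \approx -1.5438 \cdot 10^{-5}$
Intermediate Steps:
$q = -11$ ($q = -5 - 6 = -11$)
$S{\left(H,I \right)} = -11 - 4 I$ ($S{\left(H,I \right)} = - 4 I - 11 = -11 - 4 I$)
$\frac{1}{-75180 + \left(S{\left(0,9 \right)} - 55\right)^{2}} = \frac{1}{-75180 + \left(\left(-11 - 36\right) - 55\right)^{2}} = \frac{1}{-75180 + \left(-47 - 55\right)^{2}} = \frac{1}{-75180 + \left(-102\right)^{2}} = \frac{1}{-75180 + 10404} = \frac{1}{-64776} = - \frac{1}{64776}$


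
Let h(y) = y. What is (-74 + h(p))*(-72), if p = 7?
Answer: 4824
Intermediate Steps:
(-74 + h(p))*(-72) = (-74 + 7)*(-72) = -67*(-72) = 4824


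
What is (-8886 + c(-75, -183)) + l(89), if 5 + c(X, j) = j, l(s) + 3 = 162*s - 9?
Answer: 5332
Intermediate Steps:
l(s) = -12 + 162*s (l(s) = -3 + (162*s - 9) = -3 + (-9 + 162*s) = -12 + 162*s)
c(X, j) = -5 + j
(-8886 + c(-75, -183)) + l(89) = (-8886 + (-5 - 183)) + (-12 + 162*89) = (-8886 - 188) + (-12 + 14418) = -9074 + 14406 = 5332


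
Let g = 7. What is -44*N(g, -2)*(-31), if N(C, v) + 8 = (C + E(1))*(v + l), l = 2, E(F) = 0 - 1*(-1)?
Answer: -10912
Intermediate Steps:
E(F) = 1 (E(F) = 0 + 1 = 1)
N(C, v) = -8 + (1 + C)*(2 + v) (N(C, v) = -8 + (C + 1)*(v + 2) = -8 + (1 + C)*(2 + v))
-44*N(g, -2)*(-31) = -44*(-6 - 2 + 2*7 + 7*(-2))*(-31) = -44*(-6 - 2 + 14 - 14)*(-31) = -44*(-8)*(-31) = 352*(-31) = -10912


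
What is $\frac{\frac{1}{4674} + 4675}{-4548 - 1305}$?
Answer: $- \frac{21850951}{27356922} \approx -0.79874$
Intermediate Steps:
$\frac{\frac{1}{4674} + 4675}{-4548 - 1305} = \frac{\frac{1}{4674} + 4675}{-5853} = \frac{21850951}{4674} \left(- \frac{1}{5853}\right) = - \frac{21850951}{27356922}$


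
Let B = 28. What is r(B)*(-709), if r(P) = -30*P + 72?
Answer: 544512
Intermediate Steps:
r(P) = 72 - 30*P
r(B)*(-709) = (72 - 30*28)*(-709) = (72 - 840)*(-709) = -768*(-709) = 544512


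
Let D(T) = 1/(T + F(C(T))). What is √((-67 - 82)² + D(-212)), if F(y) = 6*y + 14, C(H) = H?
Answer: √979064070/210 ≈ 149.00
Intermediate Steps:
F(y) = 14 + 6*y
D(T) = 1/(14 + 7*T) (D(T) = 1/(T + (14 + 6*T)) = 1/(14 + 7*T))
√((-67 - 82)² + D(-212)) = √((-67 - 82)² + 1/(7*(2 - 212))) = √((-149)² + (⅐)/(-210)) = √(22201 + (⅐)*(-1/210)) = √(22201 - 1/1470) = √(32635469/1470) = √979064070/210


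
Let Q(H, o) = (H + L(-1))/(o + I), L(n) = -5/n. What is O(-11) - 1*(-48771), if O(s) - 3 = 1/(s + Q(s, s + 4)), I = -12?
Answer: 9901103/203 ≈ 48774.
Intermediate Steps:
Q(H, o) = (5 + H)/(-12 + o) (Q(H, o) = (H - 5/(-1))/(o - 12) = (H - 5*(-1))/(-12 + o) = (H + 5)/(-12 + o) = (5 + H)/(-12 + o))
O(s) = 3 + 1/(s + (5 + s)/(-8 + s)) (O(s) = 3 + 1/(s + (5 + s)/(-12 + (s + 4))) = 3 + 1/(s + (5 + s)/(-12 + (4 + s))) = 3 + 1/(s + (5 + s)/(-8 + s)))
O(-11) - 1*(-48771) = (7 - 20*(-11) + 3*(-11)²)/(5 + (-11)² - 7*(-11)) - 1*(-48771) = (7 + 220 + 3*121)/(5 + 121 + 77) + 48771 = (7 + 220 + 363)/203 + 48771 = (1/203)*590 + 48771 = 590/203 + 48771 = 9901103/203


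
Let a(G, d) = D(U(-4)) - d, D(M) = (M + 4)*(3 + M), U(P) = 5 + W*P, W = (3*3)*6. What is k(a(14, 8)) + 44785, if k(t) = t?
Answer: 87833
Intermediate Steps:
W = 54 (W = 9*6 = 54)
U(P) = 5 + 54*P
D(M) = (3 + M)*(4 + M) (D(M) = (4 + M)*(3 + M) = (3 + M)*(4 + M))
a(G, d) = 43056 - d (a(G, d) = (12 + (5 + 54*(-4))**2 + 7*(5 + 54*(-4))) - d = (12 + (5 - 216)**2 + 7*(5 - 216)) - d = (12 + (-211)**2 + 7*(-211)) - d = (12 + 44521 - 1477) - d = 43056 - d)
k(a(14, 8)) + 44785 = (43056 - 1*8) + 44785 = (43056 - 8) + 44785 = 43048 + 44785 = 87833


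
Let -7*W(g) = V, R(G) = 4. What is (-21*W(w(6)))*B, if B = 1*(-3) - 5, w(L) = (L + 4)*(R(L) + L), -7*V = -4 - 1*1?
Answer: -120/7 ≈ -17.143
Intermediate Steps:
V = 5/7 (V = -(-4 - 1*1)/7 = -(-4 - 1)/7 = -⅐*(-5) = 5/7 ≈ 0.71429)
w(L) = (4 + L)² (w(L) = (L + 4)*(4 + L) = (4 + L)*(4 + L) = (4 + L)²)
B = -8 (B = -3 - 5 = -8)
W(g) = -5/49 (W(g) = -⅐*5/7 = -5/49)
(-21*W(w(6)))*B = -21*(-5/49)*(-8) = (15/7)*(-8) = -120/7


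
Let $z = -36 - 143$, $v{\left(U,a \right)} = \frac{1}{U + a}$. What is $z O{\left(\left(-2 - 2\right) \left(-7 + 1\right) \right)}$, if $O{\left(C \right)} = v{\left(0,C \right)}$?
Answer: $- \frac{179}{24} \approx -7.4583$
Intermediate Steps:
$O{\left(C \right)} = \frac{1}{C}$ ($O{\left(C \right)} = \frac{1}{0 + C} = \frac{1}{C}$)
$z = -179$ ($z = -36 - 143 = -179$)
$z O{\left(\left(-2 - 2\right) \left(-7 + 1\right) \right)} = - \frac{179}{\left(-2 - 2\right) \left(-7 + 1\right)} = - \frac{179}{\left(-4\right) \left(-6\right)} = - \frac{179}{24}$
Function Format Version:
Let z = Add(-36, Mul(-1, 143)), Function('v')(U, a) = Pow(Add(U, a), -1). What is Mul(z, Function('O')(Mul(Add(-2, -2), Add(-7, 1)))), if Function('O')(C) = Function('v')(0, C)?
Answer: Rational(-179, 24) ≈ -7.4583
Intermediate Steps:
Function('O')(C) = Pow(C, -1) (Function('O')(C) = Pow(Add(0, C), -1) = Pow(C, -1))
z = -179 (z = Add(-36, -143) = -179)
Mul(z, Function('O')(Mul(Add(-2, -2), Add(-7, 1)))) = Mul(-179, Pow(Mul(Add(-2, -2), Add(-7, 1)), -1)) = Mul(-179, Pow(Mul(-4, -6), -1)) = Mul(-179, Pow(24, -1)) = Mul(-179, Rational(1, 24)) = Rational(-179, 24)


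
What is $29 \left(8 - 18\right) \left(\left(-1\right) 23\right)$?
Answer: $6670$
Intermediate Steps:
$29 \left(8 - 18\right) \left(\left(-1\right) 23\right) = 29 \left(8 - 18\right) \left(-23\right) = 29 \left(-10\right) \left(-23\right) = \left(-290\right) \left(-23\right) = 6670$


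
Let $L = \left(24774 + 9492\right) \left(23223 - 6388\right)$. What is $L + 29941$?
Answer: $576898051$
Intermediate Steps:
$L = 576868110$ ($L = 34266 \cdot 16835 = 576868110$)
$L + 29941 = 576868110 + 29941 = 576898051$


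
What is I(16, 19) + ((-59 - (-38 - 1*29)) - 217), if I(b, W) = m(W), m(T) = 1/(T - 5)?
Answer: -2925/14 ≈ -208.93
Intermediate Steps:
m(T) = 1/(-5 + T)
I(b, W) = 1/(-5 + W)
I(16, 19) + ((-59 - (-38 - 1*29)) - 217) = 1/(-5 + 19) + ((-59 - (-38 - 1*29)) - 217) = 1/14 + ((-59 - (-38 - 29)) - 217) = 1/14 + ((-59 - 1*(-67)) - 217) = 1/14 + ((-59 + 67) - 217) = 1/14 + (8 - 217) = 1/14 - 209 = -2925/14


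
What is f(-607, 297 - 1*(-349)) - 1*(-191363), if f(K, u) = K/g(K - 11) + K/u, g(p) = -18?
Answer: 556387540/2907 ≈ 1.9140e+5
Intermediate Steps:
f(K, u) = -K/18 + K/u (f(K, u) = K/(-18) + K/u = K*(-1/18) + K/u = -K/18 + K/u)
f(-607, 297 - 1*(-349)) - 1*(-191363) = (-1/18*(-607) - 607/(297 - 1*(-349))) - 1*(-191363) = (607/18 - 607/(297 + 349)) + 191363 = (607/18 - 607/646) + 191363 = 95299/2907 + 191363 = 556387540/2907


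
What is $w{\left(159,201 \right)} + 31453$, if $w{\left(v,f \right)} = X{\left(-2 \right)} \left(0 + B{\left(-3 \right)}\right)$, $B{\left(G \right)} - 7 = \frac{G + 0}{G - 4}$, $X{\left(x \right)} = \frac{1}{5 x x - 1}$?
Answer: $\frac{4183301}{133} \approx 31453.0$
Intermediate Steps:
$X{\left(x \right)} = \frac{1}{-1 + 5 x^{2}}$ ($X{\left(x \right)} = \frac{1}{5 x^{2} - 1} = \frac{1}{-1 + 5 x^{2}}$)
$B{\left(G \right)} = 7 + \frac{G}{-4 + G}$ ($B{\left(G \right)} = 7 + \frac{G + 0}{G - 4} = 7 + \frac{G}{-4 + G}$)
$w{\left(v,f \right)} = \frac{52}{133}$ ($w{\left(v,f \right)} = \frac{0 + \frac{4 \left(-7 + 2 \left(-3\right)\right)}{-4 - 3}}{-1 + 5 \left(-2\right)^{2}} = \frac{0 + \frac{4 \left(-7 - 6\right)}{-7}}{-1 + 5 \cdot 4} = \frac{0 + 4 \left(- \frac{1}{7}\right) \left(-13\right)}{-1 + 20} = \frac{0 + \frac{52}{7}}{19} = \frac{1}{19} \cdot \frac{52}{7} = \frac{52}{133}$)
$w{\left(159,201 \right)} + 31453 = \frac{52}{133} + 31453 = \frac{4183301}{133}$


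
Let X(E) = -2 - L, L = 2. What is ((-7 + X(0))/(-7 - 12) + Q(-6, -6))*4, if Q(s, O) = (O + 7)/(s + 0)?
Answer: 94/57 ≈ 1.6491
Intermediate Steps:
X(E) = -4 (X(E) = -2 - 1*2 = -2 - 2 = -4)
Q(s, O) = (7 + O)/s
((-7 + X(0))/(-7 - 12) + Q(-6, -6))*4 = ((-7 - 4)/(-7 - 12) + (7 - 6)/(-6))*4 = (-11/(-19) - 1/6*1)*4 = (-11*(-1/19) - 1/6)*4 = (11/19 - 1/6)*4 = (47/114)*4 = 94/57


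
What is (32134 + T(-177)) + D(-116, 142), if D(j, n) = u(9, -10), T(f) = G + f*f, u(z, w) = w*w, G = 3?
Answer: 63566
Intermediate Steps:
u(z, w) = w²
T(f) = 3 + f² (T(f) = 3 + f*f = 3 + f²)
D(j, n) = 100 (D(j, n) = (-10)² = 100)
(32134 + T(-177)) + D(-116, 142) = (32134 + (3 + (-177)²)) + 100 = (32134 + (3 + 31329)) + 100 = (32134 + 31332) + 100 = 63466 + 100 = 63566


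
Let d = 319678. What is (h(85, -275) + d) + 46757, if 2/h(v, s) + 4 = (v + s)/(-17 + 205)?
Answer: 172590697/471 ≈ 3.6643e+5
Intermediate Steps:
h(v, s) = 2/(-4 + s/188 + v/188) (h(v, s) = 2/(-4 + (v + s)/(-17 + 205)) = 2/(-4 + (s + v)/188) = 2/(-4 + (s + v)*(1/188)) = 2/(-4 + (s/188 + v/188)) = 2/(-4 + s/188 + v/188))
(h(85, -275) + d) + 46757 = (376/(-752 - 275 + 85) + 319678) + 46757 = (376/(-942) + 319678) + 46757 = (376*(-1/942) + 319678) + 46757 = (-188/471 + 319678) + 46757 = 150568150/471 + 46757 = 172590697/471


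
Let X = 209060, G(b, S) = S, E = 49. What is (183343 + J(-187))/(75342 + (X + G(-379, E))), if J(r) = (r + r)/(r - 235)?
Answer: 38685560/60019161 ≈ 0.64455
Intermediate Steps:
J(r) = 2*r/(-235 + r) (J(r) = (2*r)/(-235 + r) = 2*r/(-235 + r))
(183343 + J(-187))/(75342 + (X + G(-379, E))) = (183343 + 2*(-187)/(-235 - 187))/(75342 + (209060 + 49)) = (183343 + 2*(-187)/(-422))/(75342 + 209109) = (183343 + 2*(-187)*(-1/422))/284451 = (183343 + 187/211)*(1/284451) = (38685560/211)*(1/284451) = 38685560/60019161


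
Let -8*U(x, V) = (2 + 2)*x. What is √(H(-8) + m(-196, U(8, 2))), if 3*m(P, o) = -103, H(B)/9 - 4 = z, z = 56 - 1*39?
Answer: 4*√87/3 ≈ 12.437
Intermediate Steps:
z = 17 (z = 56 - 39 = 17)
H(B) = 189 (H(B) = 36 + 9*17 = 36 + 153 = 189)
U(x, V) = -x/2 (U(x, V) = -(2 + 2)*x/8 = -x/2)
m(P, o) = -103/3 (m(P, o) = (⅓)*(-103) = -103/3)
√(H(-8) + m(-196, U(8, 2))) = √(189 - 103/3) = √(464/3) = 4*√87/3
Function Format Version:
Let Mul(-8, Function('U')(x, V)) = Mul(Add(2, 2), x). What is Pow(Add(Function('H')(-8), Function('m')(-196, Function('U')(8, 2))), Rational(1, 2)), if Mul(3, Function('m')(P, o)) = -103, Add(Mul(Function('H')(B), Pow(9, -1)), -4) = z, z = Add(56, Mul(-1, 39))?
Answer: Mul(Rational(4, 3), Pow(87, Rational(1, 2))) ≈ 12.437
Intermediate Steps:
z = 17 (z = Add(56, -39) = 17)
Function('H')(B) = 189 (Function('H')(B) = Add(36, Mul(9, 17)) = Add(36, 153) = 189)
Function('U')(x, V) = Mul(Rational(-1, 2), x) (Function('U')(x, V) = Mul(Rational(-1, 8), Mul(Add(2, 2), x)) = Mul(Rational(-1, 8), Mul(4, x)) = Mul(Rational(-1, 2), x))
Function('m')(P, o) = Rational(-103, 3) (Function('m')(P, o) = Mul(Rational(1, 3), -103) = Rational(-103, 3))
Pow(Add(Function('H')(-8), Function('m')(-196, Function('U')(8, 2))), Rational(1, 2)) = Pow(Add(189, Rational(-103, 3)), Rational(1, 2)) = Pow(Rational(464, 3), Rational(1, 2)) = Mul(Rational(4, 3), Pow(87, Rational(1, 2)))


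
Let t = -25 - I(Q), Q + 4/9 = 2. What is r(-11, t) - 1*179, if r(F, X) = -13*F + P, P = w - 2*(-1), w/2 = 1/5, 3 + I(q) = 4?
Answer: -168/5 ≈ -33.600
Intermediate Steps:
Q = 14/9 (Q = -4/9 + 2 = 14/9 ≈ 1.5556)
I(q) = 1 (I(q) = -3 + 4 = 1)
w = ⅖ (w = 2*(1/5) = 2*(1*(⅕)) = 2*(⅕) = ⅖ ≈ 0.40000)
t = -26 (t = -25 - 1*1 = -25 - 1 = -26)
P = 12/5 (P = ⅖ - 2*(-1) = ⅖ + 2 = 12/5 ≈ 2.4000)
r(F, X) = 12/5 - 13*F (r(F, X) = -13*F + 12/5 = 12/5 - 13*F)
r(-11, t) - 1*179 = (12/5 - 13*(-11)) - 1*179 = (12/5 + 143) - 179 = 727/5 - 179 = -168/5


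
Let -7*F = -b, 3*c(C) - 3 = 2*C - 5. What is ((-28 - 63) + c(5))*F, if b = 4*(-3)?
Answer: 1060/7 ≈ 151.43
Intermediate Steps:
c(C) = -⅔ + 2*C/3 (c(C) = 1 + (2*C - 5)/3 = 1 + (-5 + 2*C)/3 = 1 + (-5/3 + 2*C/3) = -⅔ + 2*C/3)
b = -12
F = -12/7 (F = -(-1)*(-12)/7 = -⅐*12 = -12/7 ≈ -1.7143)
((-28 - 63) + c(5))*F = ((-28 - 63) + (-⅔ + (⅔)*5))*(-12/7) = (-91 + (-⅔ + 10/3))*(-12/7) = (-91 + 8/3)*(-12/7) = -265/3*(-12/7) = 1060/7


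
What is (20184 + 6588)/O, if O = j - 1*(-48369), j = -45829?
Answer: 6693/635 ≈ 10.540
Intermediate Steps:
O = 2540 (O = -45829 - 1*(-48369) = -45829 + 48369 = 2540)
(20184 + 6588)/O = (20184 + 6588)/2540 = 26772*(1/2540) = 6693/635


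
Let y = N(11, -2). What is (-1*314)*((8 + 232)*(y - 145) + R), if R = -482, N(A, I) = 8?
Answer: 10475668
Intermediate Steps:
y = 8
(-1*314)*((8 + 232)*(y - 145) + R) = (-1*314)*((8 + 232)*(8 - 145) - 482) = -314*(240*(-137) - 482) = -314*(-32880 - 482) = -314*(-33362) = 10475668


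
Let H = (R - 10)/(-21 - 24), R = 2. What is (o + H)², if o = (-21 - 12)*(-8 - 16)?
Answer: 1270779904/2025 ≈ 6.2755e+5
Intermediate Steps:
H = 8/45 (H = (2 - 10)/(-21 - 24) = -8/(-45) = -8*(-1/45) = 8/45 ≈ 0.17778)
o = 792 (o = -33*(-24) = 792)
(o + H)² = (792 + 8/45)² = (35648/45)² = 1270779904/2025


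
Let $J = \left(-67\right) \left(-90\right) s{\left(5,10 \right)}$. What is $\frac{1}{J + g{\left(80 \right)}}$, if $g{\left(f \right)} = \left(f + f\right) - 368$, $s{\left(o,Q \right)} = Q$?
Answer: $\frac{1}{60092} \approx 1.6641 \cdot 10^{-5}$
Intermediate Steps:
$g{\left(f \right)} = -368 + 2 f$ ($g{\left(f \right)} = 2 f - 368 = -368 + 2 f$)
$J = 60300$ ($J = \left(-67\right) \left(-90\right) 10 = 6030 \cdot 10 = 60300$)
$\frac{1}{J + g{\left(80 \right)}} = \frac{1}{60300 + \left(-368 + 2 \cdot 80\right)} = \frac{1}{60300 + \left(-368 + 160\right)} = \frac{1}{60300 - 208} = \frac{1}{60092}$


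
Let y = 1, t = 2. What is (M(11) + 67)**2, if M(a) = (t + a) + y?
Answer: 6561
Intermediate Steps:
M(a) = 3 + a (M(a) = (2 + a) + 1 = 3 + a)
(M(11) + 67)**2 = ((3 + 11) + 67)**2 = (14 + 67)**2 = 81**2 = 6561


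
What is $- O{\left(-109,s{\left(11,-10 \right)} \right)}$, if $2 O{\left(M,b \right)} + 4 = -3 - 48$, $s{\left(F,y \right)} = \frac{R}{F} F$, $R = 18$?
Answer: $\frac{55}{2} \approx 27.5$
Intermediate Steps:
$s{\left(F,y \right)} = 18$ ($s{\left(F,y \right)} = \frac{18}{F} F = 18$)
$O{\left(M,b \right)} = - \frac{55}{2}$ ($O{\left(M,b \right)} = -2 + \frac{-3 - 48}{2} = -2 + \frac{1}{2} \left(-51\right) = -2 - \frac{51}{2} = - \frac{55}{2}$)
$- O{\left(-109,s{\left(11,-10 \right)} \right)} = \left(-1\right) \left(- \frac{55}{2}\right) = \frac{55}{2}$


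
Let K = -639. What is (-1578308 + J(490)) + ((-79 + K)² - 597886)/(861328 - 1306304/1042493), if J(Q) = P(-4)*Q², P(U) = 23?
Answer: 590236205079159389/149654517400 ≈ 3.9440e+6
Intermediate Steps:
J(Q) = 23*Q²
(-1578308 + J(490)) + ((-79 + K)² - 597886)/(861328 - 1306304/1042493) = (-1578308 + 23*490²) + ((-79 - 639)² - 597886)/(861328 - 1306304/1042493) = (-1578308 + 23*240100) + ((-718)² - 597886)/(861328 - 1306304*1/1042493) = (-1578308 + 5522300) + (515524 - 597886)/(861328 - 1306304/1042493) = 3943992 - 82362/897927104400/1042493 = 3943992 - 82362*1042493/897927104400 = 3943992 - 14310301411/149654517400 = 590236205079159389/149654517400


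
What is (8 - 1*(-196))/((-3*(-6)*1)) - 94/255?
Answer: 932/85 ≈ 10.965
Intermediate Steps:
(8 - 1*(-196))/((-3*(-6)*1)) - 94/255 = (8 + 196)/((18*1)) - 94*1/255 = 204/18 - 94/255 = 204*(1/18) - 94/255 = 34/3 - 94/255 = 932/85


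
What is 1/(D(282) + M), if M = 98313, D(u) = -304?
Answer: 1/98009 ≈ 1.0203e-5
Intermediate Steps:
1/(D(282) + M) = 1/(-304 + 98313) = 1/98009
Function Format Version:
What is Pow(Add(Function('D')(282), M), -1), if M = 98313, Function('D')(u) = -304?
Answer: Rational(1, 98009) ≈ 1.0203e-5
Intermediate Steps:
Pow(Add(Function('D')(282), M), -1) = Pow(Add(-304, 98313), -1) = Pow(98009, -1) = Rational(1, 98009)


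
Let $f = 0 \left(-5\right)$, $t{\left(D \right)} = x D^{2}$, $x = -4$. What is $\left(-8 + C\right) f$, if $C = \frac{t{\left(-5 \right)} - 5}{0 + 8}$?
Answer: $0$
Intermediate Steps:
$t{\left(D \right)} = - 4 D^{2}$
$f = 0$
$C = - \frac{105}{8}$ ($C = \frac{- 4 \left(-5\right)^{2} - 5}{0 + 8} = \frac{\left(-4\right) 25 - 5}{8} = \left(-100 - 5\right) \frac{1}{8} = \left(-105\right) \frac{1}{8} = - \frac{105}{8} \approx -13.125$)
$\left(-8 + C\right) f = \left(-8 - \frac{105}{8}\right) 0 = \left(- \frac{169}{8}\right) 0 = 0$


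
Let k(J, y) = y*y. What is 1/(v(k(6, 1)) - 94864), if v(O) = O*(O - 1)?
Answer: -1/94864 ≈ -1.0541e-5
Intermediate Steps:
k(J, y) = y²
v(O) = O*(-1 + O)
1/(v(k(6, 1)) - 94864) = 1/(1²*(-1 + 1²) - 94864) = 1/(1*(-1 + 1) - 94864) = 1/(1*0 - 94864) = 1/(0 - 94864) = 1/(-94864) = -1/94864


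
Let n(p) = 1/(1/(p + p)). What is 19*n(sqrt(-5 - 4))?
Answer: 114*I ≈ 114.0*I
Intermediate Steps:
n(p) = 2*p (n(p) = 1/(1/(2*p)) = 2*p)
19*n(sqrt(-5 - 4)) = 19*(2*sqrt(-5 - 4)) = 19*(2*sqrt(-9)) = 19*(2*(3*I)) = 19*(6*I) = 114*I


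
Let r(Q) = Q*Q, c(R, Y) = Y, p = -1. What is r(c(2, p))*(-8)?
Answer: -8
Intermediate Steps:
r(Q) = Q**2
r(c(2, p))*(-8) = (-1)**2*(-8) = 1*(-8) = -8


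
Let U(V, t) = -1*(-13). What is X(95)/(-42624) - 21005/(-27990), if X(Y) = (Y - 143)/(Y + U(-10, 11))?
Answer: 22383239/29826144 ≈ 0.75046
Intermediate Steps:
U(V, t) = 13
X(Y) = (-143 + Y)/(13 + Y) (X(Y) = (Y - 143)/(Y + 13) = (-143 + Y)/(13 + Y))
X(95)/(-42624) - 21005/(-27990) = ((-143 + 95)/(13 + 95))/(-42624) - 21005/(-27990) = (-48/108)*(-1/42624) - 21005*(-1/27990) = ((1/108)*(-48))*(-1/42624) + 4201/5598 = -4/9*(-1/42624) + 4201/5598 = 1/95904 + 4201/5598 = 22383239/29826144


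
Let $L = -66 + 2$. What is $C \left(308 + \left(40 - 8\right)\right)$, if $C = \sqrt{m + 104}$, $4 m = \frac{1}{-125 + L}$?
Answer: $\frac{170 \sqrt{1651083}}{63} \approx 3467.3$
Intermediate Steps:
$L = -64$
$m = - \frac{1}{756}$ ($m = \frac{1}{4 \left(-125 - 64\right)} = \frac{1}{4 \left(-189\right)} = \frac{1}{4} \left(- \frac{1}{189}\right) = - \frac{1}{756} \approx -0.0013228$)
$C = \frac{\sqrt{1651083}}{126}$ ($C = \sqrt{- \frac{1}{756} + 104} = \sqrt{\frac{78623}{756}} = \frac{\sqrt{1651083}}{126} \approx 10.198$)
$C \left(308 + \left(40 - 8\right)\right) = \frac{\sqrt{1651083}}{126} \left(308 + \left(40 - 8\right)\right) = \frac{\sqrt{1651083}}{126} \left(308 + 32\right) = \frac{\sqrt{1651083}}{126} \cdot 340 = \frac{170 \sqrt{1651083}}{63}$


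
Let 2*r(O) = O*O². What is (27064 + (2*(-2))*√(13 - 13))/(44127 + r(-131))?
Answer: -54128/2159837 ≈ -0.025061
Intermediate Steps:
r(O) = O³/2 (r(O) = (O*O²)/2 = O³/2)
(27064 + (2*(-2))*√(13 - 13))/(44127 + r(-131)) = (27064 + (2*(-2))*√(13 - 13))/(44127 + (½)*(-131)³) = (27064 - 4*√0)/(44127 + (½)*(-2248091)) = (27064 - 4*0)/(44127 - 2248091/2) = (27064 + 0)/(-2159837/2) = 27064*(-2/2159837) = -54128/2159837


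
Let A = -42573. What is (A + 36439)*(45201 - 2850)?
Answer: -259781034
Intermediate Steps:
(A + 36439)*(45201 - 2850) = (-42573 + 36439)*(45201 - 2850) = -6134*42351 = -259781034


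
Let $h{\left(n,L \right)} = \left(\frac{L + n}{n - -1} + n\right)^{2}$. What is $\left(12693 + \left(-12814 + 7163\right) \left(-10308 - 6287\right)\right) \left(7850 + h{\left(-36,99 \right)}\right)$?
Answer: $\frac{21756800875898}{25} \approx 8.7027 \cdot 10^{11}$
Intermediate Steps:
$h{\left(n,L \right)} = \left(n + \frac{L + n}{1 + n}\right)^{2}$ ($h{\left(n,L \right)} = \left(\frac{L + n}{n + 1} + n\right)^{2} = \left(\frac{L + n}{1 + n} + n\right)^{2} = \left(n + \frac{L + n}{1 + n}\right)^{2}$)
$\left(12693 + \left(-12814 + 7163\right) \left(-10308 - 6287\right)\right) \left(7850 + h{\left(-36,99 \right)}\right) = \left(12693 + \left(-12814 + 7163\right) \left(-10308 - 6287\right)\right) \left(7850 + \frac{\left(99 + \left(-36\right)^{2} + 2 \left(-36\right)\right)^{2}}{\left(1 - 36\right)^{2}}\right) = \left(12693 - -93778345\right) \left(7850 + \frac{\left(99 + 1296 - 72\right)^{2}}{1225}\right) = \left(12693 + 93778345\right) \left(7850 + \frac{1323^{2}}{1225}\right) = 93791038 \left(7850 + \frac{1}{1225} \cdot 1750329\right) = 93791038 \left(7850 + \frac{35721}{25}\right) = 93791038 \cdot \frac{231971}{25} = \frac{21756800875898}{25}$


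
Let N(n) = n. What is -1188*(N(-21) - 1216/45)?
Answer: 285252/5 ≈ 57050.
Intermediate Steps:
-1188*(N(-21) - 1216/45) = -1188*(-21 - 1216/45) = -1188*(-2161/45) = 285252/5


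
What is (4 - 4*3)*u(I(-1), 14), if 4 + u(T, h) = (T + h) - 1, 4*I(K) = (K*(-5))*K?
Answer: -62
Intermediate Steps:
I(K) = -5*K²/4 (I(K) = ((K*(-5))*K)/4 = ((-5*K)*K)/4 = (-5*K²)/4 = -5*K²/4)
u(T, h) = -5 + T + h (u(T, h) = -4 + ((T + h) - 1) = -4 + (-1 + T + h) = -5 + T + h)
(4 - 4*3)*u(I(-1), 14) = (4 - 4*3)*(-5 - 5/4*(-1)² + 14) = (4 - 12)*(-5 - 5/4*1 + 14) = -8*(-5 - 5/4 + 14) = -8*31/4 = -62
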